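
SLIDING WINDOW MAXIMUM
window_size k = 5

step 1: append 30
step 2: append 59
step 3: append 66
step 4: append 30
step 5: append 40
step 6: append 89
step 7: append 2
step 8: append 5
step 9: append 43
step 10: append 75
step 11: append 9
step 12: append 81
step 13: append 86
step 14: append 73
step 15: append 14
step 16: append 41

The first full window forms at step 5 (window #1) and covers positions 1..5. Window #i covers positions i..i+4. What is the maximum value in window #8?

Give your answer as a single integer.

step 1: append 30 -> window=[30] (not full yet)
step 2: append 59 -> window=[30, 59] (not full yet)
step 3: append 66 -> window=[30, 59, 66] (not full yet)
step 4: append 30 -> window=[30, 59, 66, 30] (not full yet)
step 5: append 40 -> window=[30, 59, 66, 30, 40] -> max=66
step 6: append 89 -> window=[59, 66, 30, 40, 89] -> max=89
step 7: append 2 -> window=[66, 30, 40, 89, 2] -> max=89
step 8: append 5 -> window=[30, 40, 89, 2, 5] -> max=89
step 9: append 43 -> window=[40, 89, 2, 5, 43] -> max=89
step 10: append 75 -> window=[89, 2, 5, 43, 75] -> max=89
step 11: append 9 -> window=[2, 5, 43, 75, 9] -> max=75
step 12: append 81 -> window=[5, 43, 75, 9, 81] -> max=81
Window #8 max = 81

Answer: 81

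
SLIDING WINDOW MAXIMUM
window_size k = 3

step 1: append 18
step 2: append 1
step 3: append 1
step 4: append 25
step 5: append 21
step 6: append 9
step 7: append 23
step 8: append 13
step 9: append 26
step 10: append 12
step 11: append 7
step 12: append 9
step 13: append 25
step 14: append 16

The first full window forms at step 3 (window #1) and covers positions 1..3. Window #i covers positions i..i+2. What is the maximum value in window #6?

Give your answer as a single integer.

Answer: 23

Derivation:
step 1: append 18 -> window=[18] (not full yet)
step 2: append 1 -> window=[18, 1] (not full yet)
step 3: append 1 -> window=[18, 1, 1] -> max=18
step 4: append 25 -> window=[1, 1, 25] -> max=25
step 5: append 21 -> window=[1, 25, 21] -> max=25
step 6: append 9 -> window=[25, 21, 9] -> max=25
step 7: append 23 -> window=[21, 9, 23] -> max=23
step 8: append 13 -> window=[9, 23, 13] -> max=23
Window #6 max = 23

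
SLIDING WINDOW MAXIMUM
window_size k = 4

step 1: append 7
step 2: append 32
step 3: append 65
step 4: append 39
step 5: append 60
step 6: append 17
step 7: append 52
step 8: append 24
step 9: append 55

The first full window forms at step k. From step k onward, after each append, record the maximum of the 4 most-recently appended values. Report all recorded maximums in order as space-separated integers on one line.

step 1: append 7 -> window=[7] (not full yet)
step 2: append 32 -> window=[7, 32] (not full yet)
step 3: append 65 -> window=[7, 32, 65] (not full yet)
step 4: append 39 -> window=[7, 32, 65, 39] -> max=65
step 5: append 60 -> window=[32, 65, 39, 60] -> max=65
step 6: append 17 -> window=[65, 39, 60, 17] -> max=65
step 7: append 52 -> window=[39, 60, 17, 52] -> max=60
step 8: append 24 -> window=[60, 17, 52, 24] -> max=60
step 9: append 55 -> window=[17, 52, 24, 55] -> max=55

Answer: 65 65 65 60 60 55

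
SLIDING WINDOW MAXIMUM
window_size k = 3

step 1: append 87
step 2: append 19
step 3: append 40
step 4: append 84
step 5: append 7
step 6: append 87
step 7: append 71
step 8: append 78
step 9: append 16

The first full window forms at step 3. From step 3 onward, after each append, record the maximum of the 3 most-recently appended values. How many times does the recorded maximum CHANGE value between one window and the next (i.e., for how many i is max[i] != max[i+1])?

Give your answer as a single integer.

step 1: append 87 -> window=[87] (not full yet)
step 2: append 19 -> window=[87, 19] (not full yet)
step 3: append 40 -> window=[87, 19, 40] -> max=87
step 4: append 84 -> window=[19, 40, 84] -> max=84
step 5: append 7 -> window=[40, 84, 7] -> max=84
step 6: append 87 -> window=[84, 7, 87] -> max=87
step 7: append 71 -> window=[7, 87, 71] -> max=87
step 8: append 78 -> window=[87, 71, 78] -> max=87
step 9: append 16 -> window=[71, 78, 16] -> max=78
Recorded maximums: 87 84 84 87 87 87 78
Changes between consecutive maximums: 3

Answer: 3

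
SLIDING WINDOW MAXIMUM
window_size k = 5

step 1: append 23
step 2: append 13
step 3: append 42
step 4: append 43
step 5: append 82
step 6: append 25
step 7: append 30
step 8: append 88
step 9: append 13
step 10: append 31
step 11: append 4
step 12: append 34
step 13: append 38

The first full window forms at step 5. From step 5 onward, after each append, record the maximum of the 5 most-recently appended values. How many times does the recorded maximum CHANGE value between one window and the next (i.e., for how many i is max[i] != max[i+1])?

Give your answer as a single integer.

Answer: 2

Derivation:
step 1: append 23 -> window=[23] (not full yet)
step 2: append 13 -> window=[23, 13] (not full yet)
step 3: append 42 -> window=[23, 13, 42] (not full yet)
step 4: append 43 -> window=[23, 13, 42, 43] (not full yet)
step 5: append 82 -> window=[23, 13, 42, 43, 82] -> max=82
step 6: append 25 -> window=[13, 42, 43, 82, 25] -> max=82
step 7: append 30 -> window=[42, 43, 82, 25, 30] -> max=82
step 8: append 88 -> window=[43, 82, 25, 30, 88] -> max=88
step 9: append 13 -> window=[82, 25, 30, 88, 13] -> max=88
step 10: append 31 -> window=[25, 30, 88, 13, 31] -> max=88
step 11: append 4 -> window=[30, 88, 13, 31, 4] -> max=88
step 12: append 34 -> window=[88, 13, 31, 4, 34] -> max=88
step 13: append 38 -> window=[13, 31, 4, 34, 38] -> max=38
Recorded maximums: 82 82 82 88 88 88 88 88 38
Changes between consecutive maximums: 2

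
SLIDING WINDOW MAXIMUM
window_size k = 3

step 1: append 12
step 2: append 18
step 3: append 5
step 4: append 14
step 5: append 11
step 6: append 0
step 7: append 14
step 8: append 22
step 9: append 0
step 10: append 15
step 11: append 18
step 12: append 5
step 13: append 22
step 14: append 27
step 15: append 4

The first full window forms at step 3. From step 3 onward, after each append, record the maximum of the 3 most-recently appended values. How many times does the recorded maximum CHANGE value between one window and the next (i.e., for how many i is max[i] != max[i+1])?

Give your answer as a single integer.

step 1: append 12 -> window=[12] (not full yet)
step 2: append 18 -> window=[12, 18] (not full yet)
step 3: append 5 -> window=[12, 18, 5] -> max=18
step 4: append 14 -> window=[18, 5, 14] -> max=18
step 5: append 11 -> window=[5, 14, 11] -> max=14
step 6: append 0 -> window=[14, 11, 0] -> max=14
step 7: append 14 -> window=[11, 0, 14] -> max=14
step 8: append 22 -> window=[0, 14, 22] -> max=22
step 9: append 0 -> window=[14, 22, 0] -> max=22
step 10: append 15 -> window=[22, 0, 15] -> max=22
step 11: append 18 -> window=[0, 15, 18] -> max=18
step 12: append 5 -> window=[15, 18, 5] -> max=18
step 13: append 22 -> window=[18, 5, 22] -> max=22
step 14: append 27 -> window=[5, 22, 27] -> max=27
step 15: append 4 -> window=[22, 27, 4] -> max=27
Recorded maximums: 18 18 14 14 14 22 22 22 18 18 22 27 27
Changes between consecutive maximums: 5

Answer: 5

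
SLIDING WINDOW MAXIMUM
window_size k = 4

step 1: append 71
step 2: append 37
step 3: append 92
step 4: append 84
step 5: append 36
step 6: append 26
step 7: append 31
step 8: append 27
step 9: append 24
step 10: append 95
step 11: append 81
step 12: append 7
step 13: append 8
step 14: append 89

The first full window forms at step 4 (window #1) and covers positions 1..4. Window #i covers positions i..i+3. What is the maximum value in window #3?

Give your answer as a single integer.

Answer: 92

Derivation:
step 1: append 71 -> window=[71] (not full yet)
step 2: append 37 -> window=[71, 37] (not full yet)
step 3: append 92 -> window=[71, 37, 92] (not full yet)
step 4: append 84 -> window=[71, 37, 92, 84] -> max=92
step 5: append 36 -> window=[37, 92, 84, 36] -> max=92
step 6: append 26 -> window=[92, 84, 36, 26] -> max=92
Window #3 max = 92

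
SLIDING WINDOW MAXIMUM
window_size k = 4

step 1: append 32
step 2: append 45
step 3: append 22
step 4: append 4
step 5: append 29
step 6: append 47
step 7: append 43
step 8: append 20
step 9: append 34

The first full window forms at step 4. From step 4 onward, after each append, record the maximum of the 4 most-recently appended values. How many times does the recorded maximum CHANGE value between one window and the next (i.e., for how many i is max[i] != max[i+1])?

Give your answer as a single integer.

Answer: 1

Derivation:
step 1: append 32 -> window=[32] (not full yet)
step 2: append 45 -> window=[32, 45] (not full yet)
step 3: append 22 -> window=[32, 45, 22] (not full yet)
step 4: append 4 -> window=[32, 45, 22, 4] -> max=45
step 5: append 29 -> window=[45, 22, 4, 29] -> max=45
step 6: append 47 -> window=[22, 4, 29, 47] -> max=47
step 7: append 43 -> window=[4, 29, 47, 43] -> max=47
step 8: append 20 -> window=[29, 47, 43, 20] -> max=47
step 9: append 34 -> window=[47, 43, 20, 34] -> max=47
Recorded maximums: 45 45 47 47 47 47
Changes between consecutive maximums: 1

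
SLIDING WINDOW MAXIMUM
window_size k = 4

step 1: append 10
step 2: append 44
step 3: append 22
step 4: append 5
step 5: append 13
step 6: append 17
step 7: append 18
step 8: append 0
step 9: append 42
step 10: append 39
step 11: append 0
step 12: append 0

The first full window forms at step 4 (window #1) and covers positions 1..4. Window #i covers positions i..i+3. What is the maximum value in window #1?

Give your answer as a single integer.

Answer: 44

Derivation:
step 1: append 10 -> window=[10] (not full yet)
step 2: append 44 -> window=[10, 44] (not full yet)
step 3: append 22 -> window=[10, 44, 22] (not full yet)
step 4: append 5 -> window=[10, 44, 22, 5] -> max=44
Window #1 max = 44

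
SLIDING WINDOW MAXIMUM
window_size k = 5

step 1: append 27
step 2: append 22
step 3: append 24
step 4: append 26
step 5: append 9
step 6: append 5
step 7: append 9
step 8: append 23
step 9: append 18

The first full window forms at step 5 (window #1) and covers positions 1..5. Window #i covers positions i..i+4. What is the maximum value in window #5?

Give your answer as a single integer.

Answer: 23

Derivation:
step 1: append 27 -> window=[27] (not full yet)
step 2: append 22 -> window=[27, 22] (not full yet)
step 3: append 24 -> window=[27, 22, 24] (not full yet)
step 4: append 26 -> window=[27, 22, 24, 26] (not full yet)
step 5: append 9 -> window=[27, 22, 24, 26, 9] -> max=27
step 6: append 5 -> window=[22, 24, 26, 9, 5] -> max=26
step 7: append 9 -> window=[24, 26, 9, 5, 9] -> max=26
step 8: append 23 -> window=[26, 9, 5, 9, 23] -> max=26
step 9: append 18 -> window=[9, 5, 9, 23, 18] -> max=23
Window #5 max = 23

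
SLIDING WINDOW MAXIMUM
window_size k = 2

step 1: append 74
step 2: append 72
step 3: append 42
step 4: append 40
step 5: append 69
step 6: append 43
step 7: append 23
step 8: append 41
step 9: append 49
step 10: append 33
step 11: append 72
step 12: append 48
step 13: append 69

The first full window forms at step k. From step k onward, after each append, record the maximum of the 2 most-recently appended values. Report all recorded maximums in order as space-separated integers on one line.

Answer: 74 72 42 69 69 43 41 49 49 72 72 69

Derivation:
step 1: append 74 -> window=[74] (not full yet)
step 2: append 72 -> window=[74, 72] -> max=74
step 3: append 42 -> window=[72, 42] -> max=72
step 4: append 40 -> window=[42, 40] -> max=42
step 5: append 69 -> window=[40, 69] -> max=69
step 6: append 43 -> window=[69, 43] -> max=69
step 7: append 23 -> window=[43, 23] -> max=43
step 8: append 41 -> window=[23, 41] -> max=41
step 9: append 49 -> window=[41, 49] -> max=49
step 10: append 33 -> window=[49, 33] -> max=49
step 11: append 72 -> window=[33, 72] -> max=72
step 12: append 48 -> window=[72, 48] -> max=72
step 13: append 69 -> window=[48, 69] -> max=69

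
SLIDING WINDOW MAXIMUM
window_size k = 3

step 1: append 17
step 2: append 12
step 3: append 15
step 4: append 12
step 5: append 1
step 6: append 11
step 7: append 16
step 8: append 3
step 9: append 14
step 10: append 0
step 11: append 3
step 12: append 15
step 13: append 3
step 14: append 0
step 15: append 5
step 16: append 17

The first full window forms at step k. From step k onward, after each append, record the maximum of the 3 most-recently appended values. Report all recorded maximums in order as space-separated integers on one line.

Answer: 17 15 15 12 16 16 16 14 14 15 15 15 5 17

Derivation:
step 1: append 17 -> window=[17] (not full yet)
step 2: append 12 -> window=[17, 12] (not full yet)
step 3: append 15 -> window=[17, 12, 15] -> max=17
step 4: append 12 -> window=[12, 15, 12] -> max=15
step 5: append 1 -> window=[15, 12, 1] -> max=15
step 6: append 11 -> window=[12, 1, 11] -> max=12
step 7: append 16 -> window=[1, 11, 16] -> max=16
step 8: append 3 -> window=[11, 16, 3] -> max=16
step 9: append 14 -> window=[16, 3, 14] -> max=16
step 10: append 0 -> window=[3, 14, 0] -> max=14
step 11: append 3 -> window=[14, 0, 3] -> max=14
step 12: append 15 -> window=[0, 3, 15] -> max=15
step 13: append 3 -> window=[3, 15, 3] -> max=15
step 14: append 0 -> window=[15, 3, 0] -> max=15
step 15: append 5 -> window=[3, 0, 5] -> max=5
step 16: append 17 -> window=[0, 5, 17] -> max=17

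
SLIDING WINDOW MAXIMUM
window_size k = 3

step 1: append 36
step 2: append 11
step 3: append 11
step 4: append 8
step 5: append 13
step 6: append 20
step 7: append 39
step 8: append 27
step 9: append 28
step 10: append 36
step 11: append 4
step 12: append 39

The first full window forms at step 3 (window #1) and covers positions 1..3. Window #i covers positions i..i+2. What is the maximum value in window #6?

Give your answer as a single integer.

Answer: 39

Derivation:
step 1: append 36 -> window=[36] (not full yet)
step 2: append 11 -> window=[36, 11] (not full yet)
step 3: append 11 -> window=[36, 11, 11] -> max=36
step 4: append 8 -> window=[11, 11, 8] -> max=11
step 5: append 13 -> window=[11, 8, 13] -> max=13
step 6: append 20 -> window=[8, 13, 20] -> max=20
step 7: append 39 -> window=[13, 20, 39] -> max=39
step 8: append 27 -> window=[20, 39, 27] -> max=39
Window #6 max = 39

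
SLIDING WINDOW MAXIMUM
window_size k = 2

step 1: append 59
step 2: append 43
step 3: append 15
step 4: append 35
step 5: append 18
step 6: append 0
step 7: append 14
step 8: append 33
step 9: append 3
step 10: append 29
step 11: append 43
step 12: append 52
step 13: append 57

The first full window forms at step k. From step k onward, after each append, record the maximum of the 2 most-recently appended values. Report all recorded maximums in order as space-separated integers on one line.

Answer: 59 43 35 35 18 14 33 33 29 43 52 57

Derivation:
step 1: append 59 -> window=[59] (not full yet)
step 2: append 43 -> window=[59, 43] -> max=59
step 3: append 15 -> window=[43, 15] -> max=43
step 4: append 35 -> window=[15, 35] -> max=35
step 5: append 18 -> window=[35, 18] -> max=35
step 6: append 0 -> window=[18, 0] -> max=18
step 7: append 14 -> window=[0, 14] -> max=14
step 8: append 33 -> window=[14, 33] -> max=33
step 9: append 3 -> window=[33, 3] -> max=33
step 10: append 29 -> window=[3, 29] -> max=29
step 11: append 43 -> window=[29, 43] -> max=43
step 12: append 52 -> window=[43, 52] -> max=52
step 13: append 57 -> window=[52, 57] -> max=57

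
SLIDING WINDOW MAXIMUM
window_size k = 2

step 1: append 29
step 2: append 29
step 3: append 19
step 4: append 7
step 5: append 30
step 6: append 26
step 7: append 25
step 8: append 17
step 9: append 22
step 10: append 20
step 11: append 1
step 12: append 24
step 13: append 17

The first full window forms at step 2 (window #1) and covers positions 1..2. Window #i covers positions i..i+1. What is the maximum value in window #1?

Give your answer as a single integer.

step 1: append 29 -> window=[29] (not full yet)
step 2: append 29 -> window=[29, 29] -> max=29
Window #1 max = 29

Answer: 29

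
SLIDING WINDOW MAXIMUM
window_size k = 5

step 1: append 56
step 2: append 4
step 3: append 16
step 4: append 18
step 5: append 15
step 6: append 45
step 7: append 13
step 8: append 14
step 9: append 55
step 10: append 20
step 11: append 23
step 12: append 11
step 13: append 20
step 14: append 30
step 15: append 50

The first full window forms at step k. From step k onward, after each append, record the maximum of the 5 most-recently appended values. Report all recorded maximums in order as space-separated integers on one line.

Answer: 56 45 45 45 55 55 55 55 55 30 50

Derivation:
step 1: append 56 -> window=[56] (not full yet)
step 2: append 4 -> window=[56, 4] (not full yet)
step 3: append 16 -> window=[56, 4, 16] (not full yet)
step 4: append 18 -> window=[56, 4, 16, 18] (not full yet)
step 5: append 15 -> window=[56, 4, 16, 18, 15] -> max=56
step 6: append 45 -> window=[4, 16, 18, 15, 45] -> max=45
step 7: append 13 -> window=[16, 18, 15, 45, 13] -> max=45
step 8: append 14 -> window=[18, 15, 45, 13, 14] -> max=45
step 9: append 55 -> window=[15, 45, 13, 14, 55] -> max=55
step 10: append 20 -> window=[45, 13, 14, 55, 20] -> max=55
step 11: append 23 -> window=[13, 14, 55, 20, 23] -> max=55
step 12: append 11 -> window=[14, 55, 20, 23, 11] -> max=55
step 13: append 20 -> window=[55, 20, 23, 11, 20] -> max=55
step 14: append 30 -> window=[20, 23, 11, 20, 30] -> max=30
step 15: append 50 -> window=[23, 11, 20, 30, 50] -> max=50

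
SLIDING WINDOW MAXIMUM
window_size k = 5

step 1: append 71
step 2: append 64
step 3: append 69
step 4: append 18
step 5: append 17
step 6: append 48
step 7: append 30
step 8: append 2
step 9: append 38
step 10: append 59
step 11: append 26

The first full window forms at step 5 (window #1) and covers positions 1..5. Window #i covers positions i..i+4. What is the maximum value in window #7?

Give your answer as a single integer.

step 1: append 71 -> window=[71] (not full yet)
step 2: append 64 -> window=[71, 64] (not full yet)
step 3: append 69 -> window=[71, 64, 69] (not full yet)
step 4: append 18 -> window=[71, 64, 69, 18] (not full yet)
step 5: append 17 -> window=[71, 64, 69, 18, 17] -> max=71
step 6: append 48 -> window=[64, 69, 18, 17, 48] -> max=69
step 7: append 30 -> window=[69, 18, 17, 48, 30] -> max=69
step 8: append 2 -> window=[18, 17, 48, 30, 2] -> max=48
step 9: append 38 -> window=[17, 48, 30, 2, 38] -> max=48
step 10: append 59 -> window=[48, 30, 2, 38, 59] -> max=59
step 11: append 26 -> window=[30, 2, 38, 59, 26] -> max=59
Window #7 max = 59

Answer: 59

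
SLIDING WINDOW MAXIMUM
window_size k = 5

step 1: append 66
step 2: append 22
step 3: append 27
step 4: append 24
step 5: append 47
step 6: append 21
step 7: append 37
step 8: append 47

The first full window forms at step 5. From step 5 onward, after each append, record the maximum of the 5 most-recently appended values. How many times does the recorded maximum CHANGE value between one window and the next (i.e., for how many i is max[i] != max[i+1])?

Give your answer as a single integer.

step 1: append 66 -> window=[66] (not full yet)
step 2: append 22 -> window=[66, 22] (not full yet)
step 3: append 27 -> window=[66, 22, 27] (not full yet)
step 4: append 24 -> window=[66, 22, 27, 24] (not full yet)
step 5: append 47 -> window=[66, 22, 27, 24, 47] -> max=66
step 6: append 21 -> window=[22, 27, 24, 47, 21] -> max=47
step 7: append 37 -> window=[27, 24, 47, 21, 37] -> max=47
step 8: append 47 -> window=[24, 47, 21, 37, 47] -> max=47
Recorded maximums: 66 47 47 47
Changes between consecutive maximums: 1

Answer: 1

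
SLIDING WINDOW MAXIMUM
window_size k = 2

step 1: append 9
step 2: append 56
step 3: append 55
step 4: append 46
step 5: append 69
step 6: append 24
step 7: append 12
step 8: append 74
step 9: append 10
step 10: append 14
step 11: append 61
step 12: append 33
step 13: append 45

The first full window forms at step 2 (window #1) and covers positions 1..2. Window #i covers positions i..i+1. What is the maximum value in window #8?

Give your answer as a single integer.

Answer: 74

Derivation:
step 1: append 9 -> window=[9] (not full yet)
step 2: append 56 -> window=[9, 56] -> max=56
step 3: append 55 -> window=[56, 55] -> max=56
step 4: append 46 -> window=[55, 46] -> max=55
step 5: append 69 -> window=[46, 69] -> max=69
step 6: append 24 -> window=[69, 24] -> max=69
step 7: append 12 -> window=[24, 12] -> max=24
step 8: append 74 -> window=[12, 74] -> max=74
step 9: append 10 -> window=[74, 10] -> max=74
Window #8 max = 74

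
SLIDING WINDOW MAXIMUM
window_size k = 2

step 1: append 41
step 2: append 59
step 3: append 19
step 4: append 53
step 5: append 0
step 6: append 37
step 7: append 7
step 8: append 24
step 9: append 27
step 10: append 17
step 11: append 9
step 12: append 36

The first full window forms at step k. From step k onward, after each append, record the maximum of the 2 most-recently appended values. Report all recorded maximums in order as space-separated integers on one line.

Answer: 59 59 53 53 37 37 24 27 27 17 36

Derivation:
step 1: append 41 -> window=[41] (not full yet)
step 2: append 59 -> window=[41, 59] -> max=59
step 3: append 19 -> window=[59, 19] -> max=59
step 4: append 53 -> window=[19, 53] -> max=53
step 5: append 0 -> window=[53, 0] -> max=53
step 6: append 37 -> window=[0, 37] -> max=37
step 7: append 7 -> window=[37, 7] -> max=37
step 8: append 24 -> window=[7, 24] -> max=24
step 9: append 27 -> window=[24, 27] -> max=27
step 10: append 17 -> window=[27, 17] -> max=27
step 11: append 9 -> window=[17, 9] -> max=17
step 12: append 36 -> window=[9, 36] -> max=36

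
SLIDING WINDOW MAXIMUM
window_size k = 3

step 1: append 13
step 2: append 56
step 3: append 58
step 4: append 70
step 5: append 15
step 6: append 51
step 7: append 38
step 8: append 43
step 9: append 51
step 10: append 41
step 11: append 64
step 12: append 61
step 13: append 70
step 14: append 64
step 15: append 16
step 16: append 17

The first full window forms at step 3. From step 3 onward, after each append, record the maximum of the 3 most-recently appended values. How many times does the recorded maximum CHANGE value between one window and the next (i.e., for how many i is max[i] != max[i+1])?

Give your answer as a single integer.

step 1: append 13 -> window=[13] (not full yet)
step 2: append 56 -> window=[13, 56] (not full yet)
step 3: append 58 -> window=[13, 56, 58] -> max=58
step 4: append 70 -> window=[56, 58, 70] -> max=70
step 5: append 15 -> window=[58, 70, 15] -> max=70
step 6: append 51 -> window=[70, 15, 51] -> max=70
step 7: append 38 -> window=[15, 51, 38] -> max=51
step 8: append 43 -> window=[51, 38, 43] -> max=51
step 9: append 51 -> window=[38, 43, 51] -> max=51
step 10: append 41 -> window=[43, 51, 41] -> max=51
step 11: append 64 -> window=[51, 41, 64] -> max=64
step 12: append 61 -> window=[41, 64, 61] -> max=64
step 13: append 70 -> window=[64, 61, 70] -> max=70
step 14: append 64 -> window=[61, 70, 64] -> max=70
step 15: append 16 -> window=[70, 64, 16] -> max=70
step 16: append 17 -> window=[64, 16, 17] -> max=64
Recorded maximums: 58 70 70 70 51 51 51 51 64 64 70 70 70 64
Changes between consecutive maximums: 5

Answer: 5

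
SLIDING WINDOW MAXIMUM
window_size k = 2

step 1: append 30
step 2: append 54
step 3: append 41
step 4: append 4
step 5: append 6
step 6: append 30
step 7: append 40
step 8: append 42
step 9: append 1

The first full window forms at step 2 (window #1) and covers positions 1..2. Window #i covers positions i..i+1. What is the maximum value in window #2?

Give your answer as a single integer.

step 1: append 30 -> window=[30] (not full yet)
step 2: append 54 -> window=[30, 54] -> max=54
step 3: append 41 -> window=[54, 41] -> max=54
Window #2 max = 54

Answer: 54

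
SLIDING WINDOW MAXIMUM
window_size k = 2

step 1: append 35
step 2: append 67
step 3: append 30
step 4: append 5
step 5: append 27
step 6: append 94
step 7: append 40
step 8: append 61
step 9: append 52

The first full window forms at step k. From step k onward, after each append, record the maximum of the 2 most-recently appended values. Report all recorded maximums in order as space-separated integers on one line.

step 1: append 35 -> window=[35] (not full yet)
step 2: append 67 -> window=[35, 67] -> max=67
step 3: append 30 -> window=[67, 30] -> max=67
step 4: append 5 -> window=[30, 5] -> max=30
step 5: append 27 -> window=[5, 27] -> max=27
step 6: append 94 -> window=[27, 94] -> max=94
step 7: append 40 -> window=[94, 40] -> max=94
step 8: append 61 -> window=[40, 61] -> max=61
step 9: append 52 -> window=[61, 52] -> max=61

Answer: 67 67 30 27 94 94 61 61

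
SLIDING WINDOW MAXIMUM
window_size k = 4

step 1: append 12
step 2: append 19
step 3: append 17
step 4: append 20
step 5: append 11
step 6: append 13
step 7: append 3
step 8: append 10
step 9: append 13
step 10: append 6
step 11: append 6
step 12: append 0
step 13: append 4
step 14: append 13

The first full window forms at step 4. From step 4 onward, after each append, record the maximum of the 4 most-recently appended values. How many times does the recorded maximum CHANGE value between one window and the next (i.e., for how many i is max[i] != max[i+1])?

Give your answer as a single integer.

Answer: 3

Derivation:
step 1: append 12 -> window=[12] (not full yet)
step 2: append 19 -> window=[12, 19] (not full yet)
step 3: append 17 -> window=[12, 19, 17] (not full yet)
step 4: append 20 -> window=[12, 19, 17, 20] -> max=20
step 5: append 11 -> window=[19, 17, 20, 11] -> max=20
step 6: append 13 -> window=[17, 20, 11, 13] -> max=20
step 7: append 3 -> window=[20, 11, 13, 3] -> max=20
step 8: append 10 -> window=[11, 13, 3, 10] -> max=13
step 9: append 13 -> window=[13, 3, 10, 13] -> max=13
step 10: append 6 -> window=[3, 10, 13, 6] -> max=13
step 11: append 6 -> window=[10, 13, 6, 6] -> max=13
step 12: append 0 -> window=[13, 6, 6, 0] -> max=13
step 13: append 4 -> window=[6, 6, 0, 4] -> max=6
step 14: append 13 -> window=[6, 0, 4, 13] -> max=13
Recorded maximums: 20 20 20 20 13 13 13 13 13 6 13
Changes between consecutive maximums: 3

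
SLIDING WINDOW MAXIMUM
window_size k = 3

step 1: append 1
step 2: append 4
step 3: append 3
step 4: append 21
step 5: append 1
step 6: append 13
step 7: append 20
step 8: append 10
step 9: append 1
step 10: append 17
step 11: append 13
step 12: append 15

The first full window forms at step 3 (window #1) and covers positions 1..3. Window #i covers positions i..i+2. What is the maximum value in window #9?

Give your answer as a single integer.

step 1: append 1 -> window=[1] (not full yet)
step 2: append 4 -> window=[1, 4] (not full yet)
step 3: append 3 -> window=[1, 4, 3] -> max=4
step 4: append 21 -> window=[4, 3, 21] -> max=21
step 5: append 1 -> window=[3, 21, 1] -> max=21
step 6: append 13 -> window=[21, 1, 13] -> max=21
step 7: append 20 -> window=[1, 13, 20] -> max=20
step 8: append 10 -> window=[13, 20, 10] -> max=20
step 9: append 1 -> window=[20, 10, 1] -> max=20
step 10: append 17 -> window=[10, 1, 17] -> max=17
step 11: append 13 -> window=[1, 17, 13] -> max=17
Window #9 max = 17

Answer: 17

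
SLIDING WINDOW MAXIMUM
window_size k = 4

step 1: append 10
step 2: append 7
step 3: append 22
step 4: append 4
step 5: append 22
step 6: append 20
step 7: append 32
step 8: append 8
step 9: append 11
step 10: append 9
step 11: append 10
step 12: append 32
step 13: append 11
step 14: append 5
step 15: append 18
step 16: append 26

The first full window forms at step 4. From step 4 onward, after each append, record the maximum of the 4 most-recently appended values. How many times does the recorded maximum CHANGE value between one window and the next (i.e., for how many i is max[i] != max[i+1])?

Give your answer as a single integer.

step 1: append 10 -> window=[10] (not full yet)
step 2: append 7 -> window=[10, 7] (not full yet)
step 3: append 22 -> window=[10, 7, 22] (not full yet)
step 4: append 4 -> window=[10, 7, 22, 4] -> max=22
step 5: append 22 -> window=[7, 22, 4, 22] -> max=22
step 6: append 20 -> window=[22, 4, 22, 20] -> max=22
step 7: append 32 -> window=[4, 22, 20, 32] -> max=32
step 8: append 8 -> window=[22, 20, 32, 8] -> max=32
step 9: append 11 -> window=[20, 32, 8, 11] -> max=32
step 10: append 9 -> window=[32, 8, 11, 9] -> max=32
step 11: append 10 -> window=[8, 11, 9, 10] -> max=11
step 12: append 32 -> window=[11, 9, 10, 32] -> max=32
step 13: append 11 -> window=[9, 10, 32, 11] -> max=32
step 14: append 5 -> window=[10, 32, 11, 5] -> max=32
step 15: append 18 -> window=[32, 11, 5, 18] -> max=32
step 16: append 26 -> window=[11, 5, 18, 26] -> max=26
Recorded maximums: 22 22 22 32 32 32 32 11 32 32 32 32 26
Changes between consecutive maximums: 4

Answer: 4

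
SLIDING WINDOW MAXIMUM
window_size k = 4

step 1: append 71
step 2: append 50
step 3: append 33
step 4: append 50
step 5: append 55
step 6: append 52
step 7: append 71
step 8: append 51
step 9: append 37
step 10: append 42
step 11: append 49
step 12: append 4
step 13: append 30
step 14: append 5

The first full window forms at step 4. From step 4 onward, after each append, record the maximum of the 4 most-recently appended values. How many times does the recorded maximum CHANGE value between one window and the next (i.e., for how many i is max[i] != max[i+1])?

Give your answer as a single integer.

Answer: 4

Derivation:
step 1: append 71 -> window=[71] (not full yet)
step 2: append 50 -> window=[71, 50] (not full yet)
step 3: append 33 -> window=[71, 50, 33] (not full yet)
step 4: append 50 -> window=[71, 50, 33, 50] -> max=71
step 5: append 55 -> window=[50, 33, 50, 55] -> max=55
step 6: append 52 -> window=[33, 50, 55, 52] -> max=55
step 7: append 71 -> window=[50, 55, 52, 71] -> max=71
step 8: append 51 -> window=[55, 52, 71, 51] -> max=71
step 9: append 37 -> window=[52, 71, 51, 37] -> max=71
step 10: append 42 -> window=[71, 51, 37, 42] -> max=71
step 11: append 49 -> window=[51, 37, 42, 49] -> max=51
step 12: append 4 -> window=[37, 42, 49, 4] -> max=49
step 13: append 30 -> window=[42, 49, 4, 30] -> max=49
step 14: append 5 -> window=[49, 4, 30, 5] -> max=49
Recorded maximums: 71 55 55 71 71 71 71 51 49 49 49
Changes between consecutive maximums: 4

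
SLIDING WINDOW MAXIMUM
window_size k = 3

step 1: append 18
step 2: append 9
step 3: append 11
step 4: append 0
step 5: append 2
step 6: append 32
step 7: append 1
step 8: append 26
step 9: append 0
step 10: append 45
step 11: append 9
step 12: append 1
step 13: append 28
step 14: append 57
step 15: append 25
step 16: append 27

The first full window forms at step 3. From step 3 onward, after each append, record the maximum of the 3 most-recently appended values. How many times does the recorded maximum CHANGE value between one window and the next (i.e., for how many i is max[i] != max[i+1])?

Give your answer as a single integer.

Answer: 6

Derivation:
step 1: append 18 -> window=[18] (not full yet)
step 2: append 9 -> window=[18, 9] (not full yet)
step 3: append 11 -> window=[18, 9, 11] -> max=18
step 4: append 0 -> window=[9, 11, 0] -> max=11
step 5: append 2 -> window=[11, 0, 2] -> max=11
step 6: append 32 -> window=[0, 2, 32] -> max=32
step 7: append 1 -> window=[2, 32, 1] -> max=32
step 8: append 26 -> window=[32, 1, 26] -> max=32
step 9: append 0 -> window=[1, 26, 0] -> max=26
step 10: append 45 -> window=[26, 0, 45] -> max=45
step 11: append 9 -> window=[0, 45, 9] -> max=45
step 12: append 1 -> window=[45, 9, 1] -> max=45
step 13: append 28 -> window=[9, 1, 28] -> max=28
step 14: append 57 -> window=[1, 28, 57] -> max=57
step 15: append 25 -> window=[28, 57, 25] -> max=57
step 16: append 27 -> window=[57, 25, 27] -> max=57
Recorded maximums: 18 11 11 32 32 32 26 45 45 45 28 57 57 57
Changes between consecutive maximums: 6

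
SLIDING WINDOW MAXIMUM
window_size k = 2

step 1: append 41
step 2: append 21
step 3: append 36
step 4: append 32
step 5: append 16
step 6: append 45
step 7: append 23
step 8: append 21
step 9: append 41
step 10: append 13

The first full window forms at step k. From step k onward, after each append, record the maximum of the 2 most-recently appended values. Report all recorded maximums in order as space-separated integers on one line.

step 1: append 41 -> window=[41] (not full yet)
step 2: append 21 -> window=[41, 21] -> max=41
step 3: append 36 -> window=[21, 36] -> max=36
step 4: append 32 -> window=[36, 32] -> max=36
step 5: append 16 -> window=[32, 16] -> max=32
step 6: append 45 -> window=[16, 45] -> max=45
step 7: append 23 -> window=[45, 23] -> max=45
step 8: append 21 -> window=[23, 21] -> max=23
step 9: append 41 -> window=[21, 41] -> max=41
step 10: append 13 -> window=[41, 13] -> max=41

Answer: 41 36 36 32 45 45 23 41 41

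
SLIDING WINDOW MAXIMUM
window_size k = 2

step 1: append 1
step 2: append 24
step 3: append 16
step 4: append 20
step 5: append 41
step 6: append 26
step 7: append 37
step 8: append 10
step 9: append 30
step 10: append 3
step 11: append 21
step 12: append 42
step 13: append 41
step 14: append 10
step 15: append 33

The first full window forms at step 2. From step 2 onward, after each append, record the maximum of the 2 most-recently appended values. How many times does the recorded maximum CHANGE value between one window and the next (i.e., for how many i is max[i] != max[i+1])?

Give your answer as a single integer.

Answer: 8

Derivation:
step 1: append 1 -> window=[1] (not full yet)
step 2: append 24 -> window=[1, 24] -> max=24
step 3: append 16 -> window=[24, 16] -> max=24
step 4: append 20 -> window=[16, 20] -> max=20
step 5: append 41 -> window=[20, 41] -> max=41
step 6: append 26 -> window=[41, 26] -> max=41
step 7: append 37 -> window=[26, 37] -> max=37
step 8: append 10 -> window=[37, 10] -> max=37
step 9: append 30 -> window=[10, 30] -> max=30
step 10: append 3 -> window=[30, 3] -> max=30
step 11: append 21 -> window=[3, 21] -> max=21
step 12: append 42 -> window=[21, 42] -> max=42
step 13: append 41 -> window=[42, 41] -> max=42
step 14: append 10 -> window=[41, 10] -> max=41
step 15: append 33 -> window=[10, 33] -> max=33
Recorded maximums: 24 24 20 41 41 37 37 30 30 21 42 42 41 33
Changes between consecutive maximums: 8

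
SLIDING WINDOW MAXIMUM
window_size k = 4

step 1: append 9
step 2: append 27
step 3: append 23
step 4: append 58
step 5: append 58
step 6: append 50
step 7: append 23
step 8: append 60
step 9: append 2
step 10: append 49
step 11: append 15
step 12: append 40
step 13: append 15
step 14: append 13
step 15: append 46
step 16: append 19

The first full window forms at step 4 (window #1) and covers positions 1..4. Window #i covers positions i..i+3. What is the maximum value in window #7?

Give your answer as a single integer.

Answer: 60

Derivation:
step 1: append 9 -> window=[9] (not full yet)
step 2: append 27 -> window=[9, 27] (not full yet)
step 3: append 23 -> window=[9, 27, 23] (not full yet)
step 4: append 58 -> window=[9, 27, 23, 58] -> max=58
step 5: append 58 -> window=[27, 23, 58, 58] -> max=58
step 6: append 50 -> window=[23, 58, 58, 50] -> max=58
step 7: append 23 -> window=[58, 58, 50, 23] -> max=58
step 8: append 60 -> window=[58, 50, 23, 60] -> max=60
step 9: append 2 -> window=[50, 23, 60, 2] -> max=60
step 10: append 49 -> window=[23, 60, 2, 49] -> max=60
Window #7 max = 60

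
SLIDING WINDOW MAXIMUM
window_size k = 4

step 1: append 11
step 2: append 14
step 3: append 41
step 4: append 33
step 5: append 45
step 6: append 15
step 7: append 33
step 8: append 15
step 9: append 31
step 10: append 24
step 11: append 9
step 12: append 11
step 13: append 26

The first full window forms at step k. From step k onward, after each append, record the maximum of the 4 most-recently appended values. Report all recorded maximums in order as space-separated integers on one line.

step 1: append 11 -> window=[11] (not full yet)
step 2: append 14 -> window=[11, 14] (not full yet)
step 3: append 41 -> window=[11, 14, 41] (not full yet)
step 4: append 33 -> window=[11, 14, 41, 33] -> max=41
step 5: append 45 -> window=[14, 41, 33, 45] -> max=45
step 6: append 15 -> window=[41, 33, 45, 15] -> max=45
step 7: append 33 -> window=[33, 45, 15, 33] -> max=45
step 8: append 15 -> window=[45, 15, 33, 15] -> max=45
step 9: append 31 -> window=[15, 33, 15, 31] -> max=33
step 10: append 24 -> window=[33, 15, 31, 24] -> max=33
step 11: append 9 -> window=[15, 31, 24, 9] -> max=31
step 12: append 11 -> window=[31, 24, 9, 11] -> max=31
step 13: append 26 -> window=[24, 9, 11, 26] -> max=26

Answer: 41 45 45 45 45 33 33 31 31 26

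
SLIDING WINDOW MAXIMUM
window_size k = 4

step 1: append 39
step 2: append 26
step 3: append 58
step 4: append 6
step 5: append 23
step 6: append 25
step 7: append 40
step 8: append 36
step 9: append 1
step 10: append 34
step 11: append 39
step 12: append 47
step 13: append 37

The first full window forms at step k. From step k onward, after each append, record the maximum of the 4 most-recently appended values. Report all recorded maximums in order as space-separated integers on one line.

Answer: 58 58 58 40 40 40 40 39 47 47

Derivation:
step 1: append 39 -> window=[39] (not full yet)
step 2: append 26 -> window=[39, 26] (not full yet)
step 3: append 58 -> window=[39, 26, 58] (not full yet)
step 4: append 6 -> window=[39, 26, 58, 6] -> max=58
step 5: append 23 -> window=[26, 58, 6, 23] -> max=58
step 6: append 25 -> window=[58, 6, 23, 25] -> max=58
step 7: append 40 -> window=[6, 23, 25, 40] -> max=40
step 8: append 36 -> window=[23, 25, 40, 36] -> max=40
step 9: append 1 -> window=[25, 40, 36, 1] -> max=40
step 10: append 34 -> window=[40, 36, 1, 34] -> max=40
step 11: append 39 -> window=[36, 1, 34, 39] -> max=39
step 12: append 47 -> window=[1, 34, 39, 47] -> max=47
step 13: append 37 -> window=[34, 39, 47, 37] -> max=47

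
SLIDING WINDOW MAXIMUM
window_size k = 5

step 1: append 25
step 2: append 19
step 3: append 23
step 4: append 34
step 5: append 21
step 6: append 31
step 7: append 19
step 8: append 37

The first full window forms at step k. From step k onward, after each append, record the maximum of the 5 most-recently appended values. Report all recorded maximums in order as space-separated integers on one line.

Answer: 34 34 34 37

Derivation:
step 1: append 25 -> window=[25] (not full yet)
step 2: append 19 -> window=[25, 19] (not full yet)
step 3: append 23 -> window=[25, 19, 23] (not full yet)
step 4: append 34 -> window=[25, 19, 23, 34] (not full yet)
step 5: append 21 -> window=[25, 19, 23, 34, 21] -> max=34
step 6: append 31 -> window=[19, 23, 34, 21, 31] -> max=34
step 7: append 19 -> window=[23, 34, 21, 31, 19] -> max=34
step 8: append 37 -> window=[34, 21, 31, 19, 37] -> max=37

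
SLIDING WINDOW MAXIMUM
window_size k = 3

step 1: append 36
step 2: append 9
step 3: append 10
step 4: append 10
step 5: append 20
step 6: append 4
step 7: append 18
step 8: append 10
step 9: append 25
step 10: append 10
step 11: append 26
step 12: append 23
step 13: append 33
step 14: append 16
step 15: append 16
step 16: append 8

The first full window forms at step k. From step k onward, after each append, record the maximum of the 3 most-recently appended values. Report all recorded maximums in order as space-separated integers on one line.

step 1: append 36 -> window=[36] (not full yet)
step 2: append 9 -> window=[36, 9] (not full yet)
step 3: append 10 -> window=[36, 9, 10] -> max=36
step 4: append 10 -> window=[9, 10, 10] -> max=10
step 5: append 20 -> window=[10, 10, 20] -> max=20
step 6: append 4 -> window=[10, 20, 4] -> max=20
step 7: append 18 -> window=[20, 4, 18] -> max=20
step 8: append 10 -> window=[4, 18, 10] -> max=18
step 9: append 25 -> window=[18, 10, 25] -> max=25
step 10: append 10 -> window=[10, 25, 10] -> max=25
step 11: append 26 -> window=[25, 10, 26] -> max=26
step 12: append 23 -> window=[10, 26, 23] -> max=26
step 13: append 33 -> window=[26, 23, 33] -> max=33
step 14: append 16 -> window=[23, 33, 16] -> max=33
step 15: append 16 -> window=[33, 16, 16] -> max=33
step 16: append 8 -> window=[16, 16, 8] -> max=16

Answer: 36 10 20 20 20 18 25 25 26 26 33 33 33 16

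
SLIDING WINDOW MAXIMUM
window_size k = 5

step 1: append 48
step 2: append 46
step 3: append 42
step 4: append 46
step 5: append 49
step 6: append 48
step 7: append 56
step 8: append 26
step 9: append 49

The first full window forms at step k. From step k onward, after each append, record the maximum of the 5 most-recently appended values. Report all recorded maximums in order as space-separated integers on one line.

Answer: 49 49 56 56 56

Derivation:
step 1: append 48 -> window=[48] (not full yet)
step 2: append 46 -> window=[48, 46] (not full yet)
step 3: append 42 -> window=[48, 46, 42] (not full yet)
step 4: append 46 -> window=[48, 46, 42, 46] (not full yet)
step 5: append 49 -> window=[48, 46, 42, 46, 49] -> max=49
step 6: append 48 -> window=[46, 42, 46, 49, 48] -> max=49
step 7: append 56 -> window=[42, 46, 49, 48, 56] -> max=56
step 8: append 26 -> window=[46, 49, 48, 56, 26] -> max=56
step 9: append 49 -> window=[49, 48, 56, 26, 49] -> max=56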